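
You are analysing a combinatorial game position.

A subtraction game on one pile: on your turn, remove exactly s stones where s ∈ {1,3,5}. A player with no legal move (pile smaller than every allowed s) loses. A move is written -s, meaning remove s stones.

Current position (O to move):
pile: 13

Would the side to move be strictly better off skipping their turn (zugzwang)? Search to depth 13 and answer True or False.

zugzwang(13, O) = False

ply 1, O at 13 | -1=+1→12*; -3=+1→10; -5=+1→8
ply 2, X at 12 | -1=-1→11*; -3=-1→9; -5=-1→7
ply 3, O at 11 | -1=+1→10*; -3=+1→8; -5=+1→6
ply 4, X at 10 | -1=-1→9*; -3=-1→7; -5=-1→5
ply 5, O at 9 | -1=+1→8*; -3=+1→6; -5=+1→4
ply 6, X at 8 | -1=-1→7*; -3=-1→5; -5=-1→3
ply 7, O at 7 | -1=+1→6*; -3=+1→4; -5=+1→2
ply 8, X at 6 | -1=-1→5*; -3=-1→3; -5=-1→1
ply 9, O at 5 | -1=+1→4*; -3=+1→2; -5=+1→0
ply 10, X at 4 | -1=-1→3*; -3=-1→1
ply 11, O at 3 | -1=+1→2*; -3=+1→0
ply 12, X at 2 | -1=-1→1*
ply 13, O at 1 | -1=+1→0*
ply 14: 0 is terminal -1 (X); from 13 depth 13
if O skipped the turn, X would face:
~ ply 1, X at 13 | -1=+1→12*; -3=+1→10; -5=+1→8
~ ply 2, O at 12 | -1=-1→11*; -3=-1→9; -5=-1→7
~ ply 3, X at 11 | -1=+1→10*; -3=+1→8; -5=+1→6
~ ply 4, O at 10 | -1=-1→9*; -3=-1→7; -5=-1→5
~ ply 5, X at 9 | -1=+1→8*; -3=+1→6; -5=+1→4
~ ply 6, O at 8 | -1=-1→7*; -3=-1→5; -5=-1→3
~ ply 7, X at 7 | -1=+1→6*; -3=+1→4; -5=+1→2
~ ply 8, O at 6 | -1=-1→5*; -3=-1→3; -5=-1→1
~ ply 9, X at 5 | -1=+1→4*; -3=+1→2; -5=+1→0
~ ply 10, O at 4 | -1=-1→3*; -3=-1→1
~ ply 11, X at 3 | -1=+1→2*; -3=+1→0
~ ply 12, O at 2 | -1=-1→1*
~ ply 13, X at 1 | -1=+1→0*
~ ply 14: 0 is terminal -1 (O); from 13 depth 13
compare (O): move=+1 vs pass=-1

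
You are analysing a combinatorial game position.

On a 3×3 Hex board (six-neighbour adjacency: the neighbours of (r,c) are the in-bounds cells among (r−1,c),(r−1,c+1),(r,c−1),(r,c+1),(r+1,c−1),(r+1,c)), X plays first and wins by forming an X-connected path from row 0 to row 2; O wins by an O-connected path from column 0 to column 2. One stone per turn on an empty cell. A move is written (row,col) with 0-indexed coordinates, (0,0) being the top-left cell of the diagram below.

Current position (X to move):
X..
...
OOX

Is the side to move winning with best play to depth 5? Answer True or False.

X winning at [X../.../OOX]: True

ply 1, X at X../.../OOX | (0,1)=-1→XX./.../OOX; (0,2)=-1→X.X/.../OOX; (1,0)=-1→X../X../OOX; (1,1)=-1→X../.X./OOX; (1,2)=+1→X../..X/OOX*
ply 2, O at X../..X/OOX | (0,1)=-1→XO./..X/OOX*; (0,2)=-1→X.O/..X/OOX; (1,0)=-1→X../O.X/OOX; (1,1)=-1→X../.OX/OOX
ply 3, X at XO./..X/OOX | (0,2)=+1→XOX/..X/OOX*; (1,0)=+1→XO./X.X/OOX; (1,1)=+1→XO./.XX/OOX
ply 4: XOX/..X/OOX is terminal -1 (O); from X../.../OOX depth 5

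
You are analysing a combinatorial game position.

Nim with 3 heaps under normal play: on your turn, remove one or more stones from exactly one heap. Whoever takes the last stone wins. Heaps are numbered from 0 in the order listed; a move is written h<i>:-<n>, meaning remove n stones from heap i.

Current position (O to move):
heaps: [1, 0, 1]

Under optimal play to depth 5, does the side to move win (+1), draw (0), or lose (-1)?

ply 1, O at (1,0,1) | h0:-1=-1→(0,0,1)*; h2:-1=-1→(1,0,0)
ply 2, X at (0,0,1) | h2:-1=+1→(0,0,0)*
ply 3: (0,0,0) is terminal -1 (O); from (1,0,1) depth 5

value((1,0,1), O) = -1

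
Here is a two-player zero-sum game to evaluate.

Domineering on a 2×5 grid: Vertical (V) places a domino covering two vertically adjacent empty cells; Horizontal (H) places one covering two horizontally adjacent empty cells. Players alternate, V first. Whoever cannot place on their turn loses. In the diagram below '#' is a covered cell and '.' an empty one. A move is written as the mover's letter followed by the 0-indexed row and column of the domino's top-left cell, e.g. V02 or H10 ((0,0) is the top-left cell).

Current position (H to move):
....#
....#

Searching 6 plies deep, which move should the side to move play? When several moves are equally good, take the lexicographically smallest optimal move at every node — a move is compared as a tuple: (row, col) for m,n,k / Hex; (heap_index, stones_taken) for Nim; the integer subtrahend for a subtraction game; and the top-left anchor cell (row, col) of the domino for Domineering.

[....#/....#] H move#1: H00:-1/##..#/....#, H01:+1/.##.#/....#*, H02:-1/..###/....#, H10:-1/....#/##..#, H11:+1/....#/.##.#, H12:-1/....#/..###
[.##.#/....#] V move#2: V00:-1/###.#/#...#*, V03:-1/.####/...##
[###.#/#...#] H move#3: H11:-1/###.#/###.#, H12:+1/###.#/#.###*
[###.#/#.###] end (terminal -1, V#4); searched ....#/....# to 6

H's best at [....#/....#]: H01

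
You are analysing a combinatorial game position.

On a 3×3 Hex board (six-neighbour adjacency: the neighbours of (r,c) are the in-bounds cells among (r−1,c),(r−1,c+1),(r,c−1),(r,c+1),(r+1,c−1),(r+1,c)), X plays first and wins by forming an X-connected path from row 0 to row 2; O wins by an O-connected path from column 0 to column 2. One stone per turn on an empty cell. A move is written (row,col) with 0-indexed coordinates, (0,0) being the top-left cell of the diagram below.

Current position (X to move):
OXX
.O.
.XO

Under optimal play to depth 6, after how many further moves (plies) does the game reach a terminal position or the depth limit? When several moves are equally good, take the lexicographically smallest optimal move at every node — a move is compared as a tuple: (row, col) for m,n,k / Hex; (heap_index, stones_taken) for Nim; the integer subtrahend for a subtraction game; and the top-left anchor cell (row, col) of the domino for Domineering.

PV length from [OXX/.O./.XO]: 3 plies

[OXX/.O./.XO] X move#1: (1,0):+1/OXX/XO./.XO*, (1,2):+1/OXX/.OX/.XO, (2,0):+1/OXX/.O./XXO
[OXX/XO./.XO] O move#2: (1,2):-1/OXX/XOO/.XO*, (2,0):-1/OXX/XO./OXO
[OXX/XOO/.XO] X move#3: (2,0):+1/OXX/XOO/XXO*
[OXX/XOO/XXO] end (terminal -1, O#4); searched OXX/.O./.XO to 6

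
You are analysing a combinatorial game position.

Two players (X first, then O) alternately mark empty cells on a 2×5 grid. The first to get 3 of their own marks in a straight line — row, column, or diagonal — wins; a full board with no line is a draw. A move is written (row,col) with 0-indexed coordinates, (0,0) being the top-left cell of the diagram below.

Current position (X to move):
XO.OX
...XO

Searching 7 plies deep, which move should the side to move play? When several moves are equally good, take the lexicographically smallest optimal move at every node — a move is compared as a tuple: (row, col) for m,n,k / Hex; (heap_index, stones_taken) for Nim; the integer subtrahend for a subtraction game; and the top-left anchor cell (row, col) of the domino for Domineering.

[XO.OX/...XO] X move#1: (0,2):+0/XOXOX/...XO*, (1,0):-1/XO.OX/X..XO, (1,1):-1/XO.OX/.X.XO, (1,2):-1/XO.OX/..XXO
[XOXOX/...XO] O move#2: (1,0):+0/XOXOX/O..XO*, (1,1):+0/XOXOX/.O.XO, (1,2):+0/XOXOX/..OXO
[XOXOX/O..XO] X move#3: (1,1):+0/XOXOX/OX.XO*, (1,2):+0/XOXOX/O.XXO
[XOXOX/OX.XO] O move#4: (1,2):+0/XOXOX/OXOXO*
[XOXOX/OXOXO] end (terminal +0, X#5); searched XO.OX/...XO to 7

X's best at [XO.OX/...XO]: (0,2)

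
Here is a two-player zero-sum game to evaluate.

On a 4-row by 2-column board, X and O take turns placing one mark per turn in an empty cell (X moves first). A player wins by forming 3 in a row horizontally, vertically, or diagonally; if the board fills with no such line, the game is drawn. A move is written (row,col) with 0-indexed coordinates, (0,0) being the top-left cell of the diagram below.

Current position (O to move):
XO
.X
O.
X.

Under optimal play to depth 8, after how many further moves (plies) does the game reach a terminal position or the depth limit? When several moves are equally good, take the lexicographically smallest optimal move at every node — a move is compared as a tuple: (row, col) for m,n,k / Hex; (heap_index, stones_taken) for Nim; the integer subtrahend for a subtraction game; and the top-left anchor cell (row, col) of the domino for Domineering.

ply 1, O at XO/.X/O./X. | (1,0)=+0→XO/OX/O./X.*; (2,1)=+0→XO/.X/OO/X.; (3,1)=+0→XO/.X/O./XO
ply 2, X at XO/OX/O./X. | (2,1)=+0→XO/OX/OX/X.*; (3,1)=+0→XO/OX/O./XX
ply 3, O at XO/OX/OX/X. | (3,1)=+0→XO/OX/OX/XO*
ply 4: XO/OX/OX/XO is terminal +0 (X); from XO/.X/O./X. depth 8

PV length from [XO/.X/O./X.]: 3 plies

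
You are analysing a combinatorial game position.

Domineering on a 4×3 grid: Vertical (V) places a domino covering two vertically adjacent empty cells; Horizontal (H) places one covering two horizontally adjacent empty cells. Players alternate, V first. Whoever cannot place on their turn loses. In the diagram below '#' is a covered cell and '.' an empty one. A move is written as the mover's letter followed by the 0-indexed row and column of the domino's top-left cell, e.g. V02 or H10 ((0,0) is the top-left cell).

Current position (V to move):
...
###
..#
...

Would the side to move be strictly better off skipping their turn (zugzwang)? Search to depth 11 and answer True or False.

zugzwang(.../###/..#/..., V) = False

ply 1, V at .../###/..#/... | V20=-1→.../###/#.#/#..; V21=+1→.../###/.##/.#.*
ply 2, H at .../###/.##/.#. | H00=-1→##./###/.##/.#.*; H01=-1→.##/###/.##/.#.
ply 3, V at ##./###/.##/.#. | V20=+1→##./###/###/##.*
ply 4: ##./###/###/##. is terminal -1 (H); from .../###/..#/... depth 11
if V skipped the turn, H would face:
~ ply 1, H at .../###/..#/... | H00=-1→##./###/..#/...; H01=-1→.##/###/..#/...; H20=+1→.../###/###/...*; H30=+1→.../###/..#/##.; H31=+1→.../###/..#/.##
~ ply 2: .../###/###/... is terminal -1 (V); from .../###/..#/... depth 11
compare (V): move=+1 vs pass=-1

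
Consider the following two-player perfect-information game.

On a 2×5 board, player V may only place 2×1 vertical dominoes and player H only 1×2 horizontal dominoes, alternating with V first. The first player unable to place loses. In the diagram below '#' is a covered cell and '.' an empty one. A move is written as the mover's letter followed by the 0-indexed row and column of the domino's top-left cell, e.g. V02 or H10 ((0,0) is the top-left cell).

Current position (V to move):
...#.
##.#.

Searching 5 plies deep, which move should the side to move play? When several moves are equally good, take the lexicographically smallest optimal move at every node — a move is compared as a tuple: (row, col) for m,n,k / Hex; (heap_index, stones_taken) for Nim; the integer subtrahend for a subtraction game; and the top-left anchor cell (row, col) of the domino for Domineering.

[...#./##.#.] V move#1: V02:+1/..##./####.*, V04:-1/...##/##.##
[..##./####.] H move#2: H00:-1/####./####.*
[####./####.] V move#3: V04:+1/#####/#####*
[#####/#####] end (terminal -1, H#4); searched ...#./##.#. to 5

V's best at [...#./##.#.]: V02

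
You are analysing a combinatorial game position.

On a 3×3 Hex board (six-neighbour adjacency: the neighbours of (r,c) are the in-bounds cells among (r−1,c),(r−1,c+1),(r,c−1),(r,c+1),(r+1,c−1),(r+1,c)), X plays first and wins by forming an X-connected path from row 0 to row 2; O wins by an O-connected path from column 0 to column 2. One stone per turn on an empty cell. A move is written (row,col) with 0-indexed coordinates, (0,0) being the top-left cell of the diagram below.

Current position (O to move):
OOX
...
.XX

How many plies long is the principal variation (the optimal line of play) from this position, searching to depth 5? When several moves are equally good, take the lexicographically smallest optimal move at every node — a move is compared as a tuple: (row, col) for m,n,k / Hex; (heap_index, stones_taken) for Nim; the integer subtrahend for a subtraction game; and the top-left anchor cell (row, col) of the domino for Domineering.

PV length from [OOX/.../.XX]: 2 plies

p1 O@[OOX/.../.XX]: (1,0)[OOX/O../.XX]-1* (1,1)[OOX/.O./.XX]-1 (1,2)[OOX/..O/.XX]-1 (2,0)[OOX/.../OXX]-1
p2 X@[OOX/O../.XX]: (1,1)[OOX/OX./.XX]+1* (1,2)[OOX/O.X/.XX]+1 (2,0)[OOX/O../XXX]+1
p3 O@[OOX/OX./.XX] terminal -1; root [OOX/.../.XX] d5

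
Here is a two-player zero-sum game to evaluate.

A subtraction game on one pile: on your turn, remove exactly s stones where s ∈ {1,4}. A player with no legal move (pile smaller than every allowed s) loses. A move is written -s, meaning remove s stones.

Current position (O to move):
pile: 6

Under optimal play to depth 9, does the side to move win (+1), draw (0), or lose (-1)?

value(6, O) = +1

ply 1, O at 6 | -1=+1→5*; -4=+1→2
ply 2, X at 5 | -1=-1→4*; -4=-1→1
ply 3, O at 4 | -1=-1→3; -4=+1→0*
ply 4: 0 is terminal -1 (X); from 6 depth 9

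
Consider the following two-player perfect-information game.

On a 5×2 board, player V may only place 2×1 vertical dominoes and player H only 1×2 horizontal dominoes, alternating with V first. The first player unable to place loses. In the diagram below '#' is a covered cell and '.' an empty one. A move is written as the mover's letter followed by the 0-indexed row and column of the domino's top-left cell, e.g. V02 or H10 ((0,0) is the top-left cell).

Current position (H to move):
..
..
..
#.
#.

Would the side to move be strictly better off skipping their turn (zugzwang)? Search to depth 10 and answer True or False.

zugzwang(../../../#./#., H) = False

ply 1, H at ../../../#./#. | H00=-1→##/../../#./#.; H10=+1→../##/../#./#.*; H20=-1→../../##/#./#.
ply 2, V at ../##/../#./#. | V21=-1→../##/.#/##/#.*; V31=-1→../##/../##/##
ply 3, H at ../##/.#/##/#. | H00=+1→##/##/.#/##/#.*
ply 4: ##/##/.#/##/#. is terminal -1 (V); from ../../../#./#. depth 10
pass branch (V moves first from the same position):
  | ply 1, V at ../../../#./#. | V00=+1→#./#./../#./#.*; V01=+1→.#/.#/../#./#.; V10=+1→../#./#./#./#.; V11=+1→../.#/.#/#./#.; V21=-1→../../.#/##/#.; V31=-1→../../../##/##
  | ply 2, H at #./#./../#./#. | H20=-1→#./#./##/#./#.*
  | ply 3, V at #./#./##/#./#. | V01=+1→##/##/##/#./#.*; V31=+1→#./#./##/##/##
  | ply 4: ##/##/##/#./#. is terminal -1 (H); from ../../../#./#. depth 10
H moving scores +1; H passing scores -1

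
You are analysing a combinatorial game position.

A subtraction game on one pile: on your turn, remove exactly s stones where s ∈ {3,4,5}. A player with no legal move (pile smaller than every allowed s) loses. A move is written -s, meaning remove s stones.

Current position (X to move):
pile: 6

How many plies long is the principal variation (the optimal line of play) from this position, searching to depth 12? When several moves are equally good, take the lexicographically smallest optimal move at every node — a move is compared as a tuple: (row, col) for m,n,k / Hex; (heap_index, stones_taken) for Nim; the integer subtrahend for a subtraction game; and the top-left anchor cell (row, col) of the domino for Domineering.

p1 X@[6]: -3[3]-1 -4[2]+1* -5[1]+1
p2 O@[2] terminal -1; root [6] d12

PV length from [6]: 1 ply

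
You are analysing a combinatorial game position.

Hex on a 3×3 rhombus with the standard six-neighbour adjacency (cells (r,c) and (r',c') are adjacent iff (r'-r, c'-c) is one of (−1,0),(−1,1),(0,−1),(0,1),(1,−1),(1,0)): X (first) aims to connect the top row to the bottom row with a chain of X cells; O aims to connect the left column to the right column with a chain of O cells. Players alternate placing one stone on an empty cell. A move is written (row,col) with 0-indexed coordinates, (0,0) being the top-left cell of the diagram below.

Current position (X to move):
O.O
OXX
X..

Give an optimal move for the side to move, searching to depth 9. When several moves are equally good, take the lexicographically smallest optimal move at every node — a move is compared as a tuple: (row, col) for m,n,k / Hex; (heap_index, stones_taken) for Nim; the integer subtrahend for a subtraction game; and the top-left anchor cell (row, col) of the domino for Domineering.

X's best at [O.O/OXX/X..]: (0,1)

p1 X@[O.O/OXX/X..]: (0,1)[OXO/OXX/X..]+1* (2,1)[O.O/OXX/XX.]-1 (2,2)[O.O/OXX/X.X]-1
p2 O@[OXO/OXX/X..] terminal -1; root [O.O/OXX/X..] d9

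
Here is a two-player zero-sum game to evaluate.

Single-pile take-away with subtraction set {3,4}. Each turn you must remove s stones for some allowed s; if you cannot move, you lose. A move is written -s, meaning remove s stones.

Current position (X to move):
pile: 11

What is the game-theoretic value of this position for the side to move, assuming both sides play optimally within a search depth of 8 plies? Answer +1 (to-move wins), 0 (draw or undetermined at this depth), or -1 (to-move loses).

ply 1, X at 11 | -3=+1→8*; -4=+1→7
ply 2, O at 8 | -3=-1→5*; -4=-1→4
ply 3, X at 5 | -3=+1→2*; -4=+1→1
ply 4: 2 is terminal -1 (O); from 11 depth 8

value(11, X) = +1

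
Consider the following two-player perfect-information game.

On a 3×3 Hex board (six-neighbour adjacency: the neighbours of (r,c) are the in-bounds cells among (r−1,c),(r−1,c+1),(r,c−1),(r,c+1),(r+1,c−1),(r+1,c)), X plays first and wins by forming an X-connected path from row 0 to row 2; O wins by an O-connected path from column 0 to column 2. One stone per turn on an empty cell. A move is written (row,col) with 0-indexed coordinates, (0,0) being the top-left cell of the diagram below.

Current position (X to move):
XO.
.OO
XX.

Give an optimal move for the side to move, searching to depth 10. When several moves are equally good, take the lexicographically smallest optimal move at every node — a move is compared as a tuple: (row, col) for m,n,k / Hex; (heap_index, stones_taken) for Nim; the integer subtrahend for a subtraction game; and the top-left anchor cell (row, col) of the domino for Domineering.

p1 X@[XO./.OO/XX.]: (0,2)[XOX/.OO/XX.]-1 (1,0)[XO./XOO/XX.]+1* (2,2)[XO./.OO/XXX]-1
p2 O@[XO./XOO/XX.] terminal -1; root [XO./.OO/XX.] d10

X's best at [XO./.OO/XX.]: (1,0)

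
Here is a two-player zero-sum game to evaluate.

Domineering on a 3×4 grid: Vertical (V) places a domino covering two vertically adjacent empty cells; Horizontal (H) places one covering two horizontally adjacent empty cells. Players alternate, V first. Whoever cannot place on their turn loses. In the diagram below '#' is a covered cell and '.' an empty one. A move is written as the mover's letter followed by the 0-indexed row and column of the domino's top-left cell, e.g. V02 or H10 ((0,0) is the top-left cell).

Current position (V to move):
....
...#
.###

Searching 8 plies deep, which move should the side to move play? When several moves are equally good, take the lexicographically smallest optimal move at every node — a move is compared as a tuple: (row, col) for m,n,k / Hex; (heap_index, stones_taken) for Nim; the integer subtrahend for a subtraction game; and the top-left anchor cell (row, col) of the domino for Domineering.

V's best at [..../...#/.###]: V01

p1 V@[..../...#/.###]: V00[#.../#..#/.###]-1 V01[.#../.#.#/.###]+1* V02[..#./..##/.###]-1 V10[..../#..#/####]-1
p2 H@[.#../.#.#/.###]: H02[.###/.#.#/.###]-1*
p3 V@[.###/.#.#/.###]: V00[####/##.#/.###]+1* V10[.###/##.#/####]+1
p4 H@[####/##.#/.###] terminal -1; root [..../...#/.###] d8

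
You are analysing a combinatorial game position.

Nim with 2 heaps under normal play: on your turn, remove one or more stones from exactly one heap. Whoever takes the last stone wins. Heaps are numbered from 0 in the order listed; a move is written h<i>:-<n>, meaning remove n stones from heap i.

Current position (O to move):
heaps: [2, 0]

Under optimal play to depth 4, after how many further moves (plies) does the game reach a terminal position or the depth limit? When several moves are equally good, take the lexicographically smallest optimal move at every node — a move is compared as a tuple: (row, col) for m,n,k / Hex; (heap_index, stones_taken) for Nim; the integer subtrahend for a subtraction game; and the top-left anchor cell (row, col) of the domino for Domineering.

p1 O@[(2,0)]: h0:-1[(1,0)]-1 h0:-2[(0,0)]+1*
p2 X@[(0,0)] terminal -1; root [(2,0)] d4

PV length from [(2,0)]: 1 ply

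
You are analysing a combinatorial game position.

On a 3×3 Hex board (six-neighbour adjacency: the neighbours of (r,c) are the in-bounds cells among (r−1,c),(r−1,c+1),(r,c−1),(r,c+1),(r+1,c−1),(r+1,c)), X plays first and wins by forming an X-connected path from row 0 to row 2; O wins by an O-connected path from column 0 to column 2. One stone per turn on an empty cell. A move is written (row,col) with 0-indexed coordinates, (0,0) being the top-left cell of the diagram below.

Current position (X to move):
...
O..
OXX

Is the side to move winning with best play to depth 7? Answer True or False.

X winning at [.../O../OXX]: True

p1 X@[.../O../OXX]: (0,0)[X../O../OXX]-1 (0,1)[.X./O../OXX]-1 (0,2)[..X/O../OXX]+1* (1,1)[.../OX./OXX]+1 (1,2)[.../O.X/OXX]-1
p2 O@[..X/O../OXX]: (0,0)[O.X/O../OXX]-1* (0,1)[.OX/O../OXX]-1 (1,1)[..X/OO./OXX]-1 (1,2)[..X/O.O/OXX]-1
p3 X@[O.X/O../OXX]: (0,1)[OXX/O../OXX]+1* (1,1)[O.X/OX./OXX]+1 (1,2)[O.X/O.X/OXX]+1
p4 O@[OXX/O../OXX]: (1,1)[OXX/OO./OXX]-1* (1,2)[OXX/O.O/OXX]-1
p5 X@[OXX/OO./OXX]: (1,2)[OXX/OOX/OXX]+1*
p6 O@[OXX/OOX/OXX] terminal -1; root [.../O../OXX] d7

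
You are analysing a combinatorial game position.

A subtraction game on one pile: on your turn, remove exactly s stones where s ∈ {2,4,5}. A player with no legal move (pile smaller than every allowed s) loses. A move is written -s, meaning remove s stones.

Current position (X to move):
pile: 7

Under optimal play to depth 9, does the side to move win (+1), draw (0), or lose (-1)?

value(7, X) = -1

ply 1, X at 7 | -2=-1→5*; -4=-1→3; -5=-1→2
ply 2, O at 5 | -2=-1→3; -4=+1→1*; -5=+1→0
ply 3: 1 is terminal -1 (X); from 7 depth 9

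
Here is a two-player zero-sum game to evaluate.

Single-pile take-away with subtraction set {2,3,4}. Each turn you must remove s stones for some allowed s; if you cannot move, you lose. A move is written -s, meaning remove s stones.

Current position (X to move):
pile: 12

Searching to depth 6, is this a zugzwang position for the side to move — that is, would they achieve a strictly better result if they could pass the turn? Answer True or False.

zugzwang(12, X) = True

ply 1, X at 12 | -2=-1→10*; -3=-1→9; -4=-1→8
ply 2, O at 10 | -2=-1→8; -3=+1→7*; -4=+1→6
ply 3, X at 7 | -2=-1→5*; -3=-1→4; -4=-1→3
ply 4, O at 5 | -2=-1→3; -3=-1→2; -4=+1→1*
ply 5: 1 is terminal -1 (X); from 12 depth 6
suppose X passes — search the same position with O to move:
pass> ply 1, O at 12 | -2=-1→10*; -3=-1→9; -4=-1→8
pass> ply 2, X at 10 | -2=-1→8; -3=+1→7*; -4=+1→6
pass> ply 3, O at 7 | -2=-1→5*; -3=-1→4; -4=-1→3
pass> ply 4, X at 5 | -2=-1→3; -3=-1→2; -4=+1→1*
pass> ply 5: 1 is terminal -1 (O); from 12 depth 6
for X: play -1, pass +1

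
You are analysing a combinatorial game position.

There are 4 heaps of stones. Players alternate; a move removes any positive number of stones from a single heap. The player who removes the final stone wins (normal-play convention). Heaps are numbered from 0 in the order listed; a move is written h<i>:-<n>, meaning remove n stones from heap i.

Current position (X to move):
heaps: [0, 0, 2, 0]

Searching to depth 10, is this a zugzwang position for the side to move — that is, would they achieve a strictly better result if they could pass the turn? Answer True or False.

zugzwang((0,0,2,0), X) = False

[(0,0,2,0)] X move#1: h2:-1:-1/(0,0,1,0), h2:-2:+1/(0,0,0,0)*
[(0,0,0,0)] end (terminal -1, O#2); searched (0,0,2,0) to 10
pass branch (O moves first from the same position):
  | [(0,0,2,0)] O move#1: h2:-1:-1/(0,0,1,0), h2:-2:+1/(0,0,0,0)*
  | [(0,0,0,0)] end (terminal -1, X#2); searched (0,0,2,0) to 10
X moving scores +1; X passing scores -1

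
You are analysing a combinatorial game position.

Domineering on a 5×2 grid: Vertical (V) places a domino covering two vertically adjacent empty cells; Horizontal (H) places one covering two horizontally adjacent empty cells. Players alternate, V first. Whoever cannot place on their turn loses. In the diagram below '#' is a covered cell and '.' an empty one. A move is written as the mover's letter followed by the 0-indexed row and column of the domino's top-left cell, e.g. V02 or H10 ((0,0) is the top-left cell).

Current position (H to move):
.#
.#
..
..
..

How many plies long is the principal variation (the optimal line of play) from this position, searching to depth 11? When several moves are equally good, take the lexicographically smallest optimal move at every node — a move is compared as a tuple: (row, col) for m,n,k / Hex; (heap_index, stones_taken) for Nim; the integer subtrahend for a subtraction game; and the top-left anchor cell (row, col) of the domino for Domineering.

PV length from [.#/.#/../../..]: 3 plies

p1 H@[.#/.#/../../..]: H20[.#/.#/##/../..]-1 H30[.#/.#/../##/..]+1* H40[.#/.#/../../##]-1
p2 V@[.#/.#/../##/..]: V00[##/##/../##/..]-1* V10[.#/##/#./##/..]-1
p3 H@[##/##/../##/..]: H20[##/##/##/##/..]+1* H40[##/##/../##/##]+1
p4 V@[##/##/##/##/..] terminal -1; root [.#/.#/../../..] d11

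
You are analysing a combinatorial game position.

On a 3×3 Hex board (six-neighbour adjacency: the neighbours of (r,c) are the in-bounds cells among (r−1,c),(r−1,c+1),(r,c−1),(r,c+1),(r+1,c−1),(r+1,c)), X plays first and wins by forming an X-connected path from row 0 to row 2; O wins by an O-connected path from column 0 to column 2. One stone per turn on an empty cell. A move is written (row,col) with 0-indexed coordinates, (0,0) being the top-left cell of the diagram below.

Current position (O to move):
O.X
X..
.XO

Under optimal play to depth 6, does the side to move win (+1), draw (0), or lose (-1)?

p1 O@[O.X/X../.XO]: (0,1)[OOX/X../.XO]-1* (1,1)[O.X/XO./.XO]-1 (1,2)[O.X/X.O/.XO]-1 (2,0)[O.X/X../OXO]-1
p2 X@[OOX/X../.XO]: (1,1)[OOX/XX./.XO]+1* (1,2)[OOX/X.X/.XO]+1 (2,0)[OOX/X../XXO]+1
p3 O@[OOX/XX./.XO] terminal -1; root [O.X/X../.XO] d6

value(O.X/X../.XO, O) = -1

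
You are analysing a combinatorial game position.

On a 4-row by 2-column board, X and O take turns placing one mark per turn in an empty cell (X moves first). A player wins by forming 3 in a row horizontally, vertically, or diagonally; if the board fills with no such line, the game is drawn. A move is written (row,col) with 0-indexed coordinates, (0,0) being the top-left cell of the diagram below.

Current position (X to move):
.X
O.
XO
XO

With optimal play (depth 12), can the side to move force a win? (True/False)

ply 1, X at .X/O./XO/XO | (0,0)=-1→XX/O./XO/XO; (1,1)=+0→.X/OX/XO/XO*
ply 2, O at .X/OX/XO/XO | (0,0)=+0→OX/OX/XO/XO*
ply 3: OX/OX/XO/XO is terminal +0 (X); from .X/O./XO/XO depth 12

X winning at [.X/O./XO/XO]: False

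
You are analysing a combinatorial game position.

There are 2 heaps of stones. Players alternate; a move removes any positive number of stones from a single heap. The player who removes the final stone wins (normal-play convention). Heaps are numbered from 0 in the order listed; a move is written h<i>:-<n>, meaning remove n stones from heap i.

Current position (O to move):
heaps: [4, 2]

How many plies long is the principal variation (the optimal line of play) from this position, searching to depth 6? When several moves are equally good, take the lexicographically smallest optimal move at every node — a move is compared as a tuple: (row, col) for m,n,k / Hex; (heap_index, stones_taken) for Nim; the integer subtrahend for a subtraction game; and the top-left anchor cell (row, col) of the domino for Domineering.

PV length from [(4,2)]: 5 plies

ply 1, O at (4,2) | h0:-1=-1→(3,2); h0:-2=+1→(2,2)*; h0:-3=-1→(1,2); h0:-4=-1→(0,2); h1:-1=-1→(4,1); h1:-2=-1→(4,0)
ply 2, X at (2,2) | h0:-1=-1→(1,2)*; h0:-2=-1→(0,2); h1:-1=-1→(2,1); h1:-2=-1→(2,0)
ply 3, O at (1,2) | h0:-1=-1→(0,2); h1:-1=+1→(1,1)*; h1:-2=-1→(1,0)
ply 4, X at (1,1) | h0:-1=-1→(0,1)*; h1:-1=-1→(1,0)
ply 5, O at (0,1) | h1:-1=+1→(0,0)*
ply 6: (0,0) is terminal -1 (X); from (4,2) depth 6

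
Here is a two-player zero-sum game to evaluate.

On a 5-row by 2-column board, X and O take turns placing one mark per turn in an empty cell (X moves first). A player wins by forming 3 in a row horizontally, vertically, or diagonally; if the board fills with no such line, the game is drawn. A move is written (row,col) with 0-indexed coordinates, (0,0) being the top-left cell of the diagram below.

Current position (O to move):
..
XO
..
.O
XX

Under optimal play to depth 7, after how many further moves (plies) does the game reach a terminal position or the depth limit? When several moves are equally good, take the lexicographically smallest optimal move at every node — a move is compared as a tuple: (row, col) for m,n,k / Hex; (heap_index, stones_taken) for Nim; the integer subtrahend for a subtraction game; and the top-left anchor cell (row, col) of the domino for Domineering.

p1 O@[../XO/../.O/XX]: (0,0)[O./XO/../.O/XX]+0 (0,1)[.O/XO/../.O/XX]+0 (2,0)[../XO/O./.O/XX]+0 (2,1)[../XO/.O/.O/XX]+1* (3,0)[../XO/../OO/XX]+0
p2 X@[../XO/.O/.O/XX] terminal -1; root [../XO/../.O/XX] d7

PV length from [../XO/../.O/XX]: 1 ply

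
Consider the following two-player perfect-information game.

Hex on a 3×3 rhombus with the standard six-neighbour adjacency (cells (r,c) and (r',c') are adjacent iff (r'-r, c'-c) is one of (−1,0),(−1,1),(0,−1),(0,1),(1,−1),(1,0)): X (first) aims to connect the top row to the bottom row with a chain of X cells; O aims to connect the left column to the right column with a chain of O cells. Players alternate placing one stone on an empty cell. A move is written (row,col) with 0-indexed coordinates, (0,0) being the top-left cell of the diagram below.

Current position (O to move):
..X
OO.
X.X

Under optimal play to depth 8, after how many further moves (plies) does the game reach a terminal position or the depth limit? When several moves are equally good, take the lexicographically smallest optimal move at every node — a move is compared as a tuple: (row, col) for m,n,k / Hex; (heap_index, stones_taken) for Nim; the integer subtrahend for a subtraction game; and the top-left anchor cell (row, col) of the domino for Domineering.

p1 O@[..X/OO./X.X]: (0,0)[O.X/OO./X.X]-1 (0,1)[.OX/OO./X.X]-1 (1,2)[..X/OOO/X.X]+1* (2,1)[..X/OO./XOX]-1
p2 X@[..X/OOO/X.X] terminal -1; root [..X/OO./X.X] d8

PV length from [..X/OO./X.X]: 1 ply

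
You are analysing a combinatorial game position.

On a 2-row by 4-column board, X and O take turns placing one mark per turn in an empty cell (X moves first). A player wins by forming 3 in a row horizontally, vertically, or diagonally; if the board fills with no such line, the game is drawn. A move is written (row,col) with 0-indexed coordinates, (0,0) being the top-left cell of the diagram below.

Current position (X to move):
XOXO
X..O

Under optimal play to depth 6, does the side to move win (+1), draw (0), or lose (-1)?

[XOXO/X..O] X move#1: (1,1):+0/XOXO/XX.O*, (1,2):+0/XOXO/X.XO
[XOXO/XX.O] O move#2: (1,2):+0/XOXO/XXOO*
[XOXO/XXOO] end (terminal +0, X#3); searched XOXO/X..O to 6

value(XOXO/X..O, X) = 0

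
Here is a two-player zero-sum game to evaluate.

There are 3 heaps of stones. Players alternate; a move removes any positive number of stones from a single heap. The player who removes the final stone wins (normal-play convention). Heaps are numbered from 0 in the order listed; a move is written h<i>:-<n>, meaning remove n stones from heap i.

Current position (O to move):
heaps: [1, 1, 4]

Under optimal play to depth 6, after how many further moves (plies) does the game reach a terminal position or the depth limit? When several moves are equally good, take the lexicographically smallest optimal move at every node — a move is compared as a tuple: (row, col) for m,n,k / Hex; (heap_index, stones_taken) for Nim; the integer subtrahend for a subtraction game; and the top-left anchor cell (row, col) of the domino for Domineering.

[(1,1,4)] O move#1: h0:-1:-1/(0,1,4), h1:-1:-1/(1,0,4), h2:-1:-1/(1,1,3), h2:-2:-1/(1,1,2), h2:-3:-1/(1,1,1), h2:-4:+1/(1,1,0)*
[(1,1,0)] X move#2: h0:-1:-1/(0,1,0)*, h1:-1:-1/(1,0,0)
[(0,1,0)] O move#3: h1:-1:+1/(0,0,0)*
[(0,0,0)] end (terminal -1, X#4); searched (1,1,4) to 6

PV length from [(1,1,4)]: 3 plies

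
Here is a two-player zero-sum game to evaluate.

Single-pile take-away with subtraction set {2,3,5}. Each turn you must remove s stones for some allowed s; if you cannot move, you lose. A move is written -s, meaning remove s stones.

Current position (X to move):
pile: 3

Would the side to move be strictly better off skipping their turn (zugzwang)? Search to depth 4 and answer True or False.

zugzwang(3, X) = False

p1 X@[3]: -2[1]+1* -3[0]+1
p2 O@[1] terminal -1; root [3] d4
pass branch (O moves first from the same position):
  | p1 O@[3]: -2[1]+1* -3[0]+1
  | p2 X@[1] terminal -1; root [3] d4
X moving scores +1; X passing scores -1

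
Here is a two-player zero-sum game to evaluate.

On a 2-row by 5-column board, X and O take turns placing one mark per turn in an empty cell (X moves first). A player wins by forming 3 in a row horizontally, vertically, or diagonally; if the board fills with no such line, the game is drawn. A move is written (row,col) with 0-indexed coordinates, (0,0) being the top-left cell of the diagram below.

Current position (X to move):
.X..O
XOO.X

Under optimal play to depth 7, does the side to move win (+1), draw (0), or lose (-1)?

ply 1, X at .X..O/XOO.X | (0,0)=-1→XX..O/XOO.X; (0,2)=-1→.XX.O/XOO.X; (0,3)=-1→.X.XO/XOO.X; (1,3)=+0→.X..O/XOOXX*
ply 2, O at .X..O/XOOXX | (0,0)=+0→OX..O/XOOXX*; (0,2)=+0→.XO.O/XOOXX; (0,3)=+0→.X.OO/XOOXX
ply 3, X at OX..O/XOOXX | (0,2)=+0→OXX.O/XOOXX*; (0,3)=+0→OX.XO/XOOXX
ply 4, O at OXX.O/XOOXX | (0,3)=+0→OXXOO/XOOXX*
ply 5: OXXOO/XOOXX is terminal +0 (X); from .X..O/XOO.X depth 7

value(.X..O/XOO.X, X) = 0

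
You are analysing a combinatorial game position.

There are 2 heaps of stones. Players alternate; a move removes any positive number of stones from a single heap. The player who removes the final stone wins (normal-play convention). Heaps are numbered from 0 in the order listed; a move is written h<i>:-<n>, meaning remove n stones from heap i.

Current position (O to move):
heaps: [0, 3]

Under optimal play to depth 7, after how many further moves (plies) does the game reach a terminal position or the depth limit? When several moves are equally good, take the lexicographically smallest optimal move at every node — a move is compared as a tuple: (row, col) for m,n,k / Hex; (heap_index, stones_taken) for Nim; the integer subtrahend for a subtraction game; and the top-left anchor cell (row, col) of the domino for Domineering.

[(0,3)] O move#1: h1:-1:-1/(0,2), h1:-2:-1/(0,1), h1:-3:+1/(0,0)*
[(0,0)] end (terminal -1, X#2); searched (0,3) to 7

PV length from [(0,3)]: 1 ply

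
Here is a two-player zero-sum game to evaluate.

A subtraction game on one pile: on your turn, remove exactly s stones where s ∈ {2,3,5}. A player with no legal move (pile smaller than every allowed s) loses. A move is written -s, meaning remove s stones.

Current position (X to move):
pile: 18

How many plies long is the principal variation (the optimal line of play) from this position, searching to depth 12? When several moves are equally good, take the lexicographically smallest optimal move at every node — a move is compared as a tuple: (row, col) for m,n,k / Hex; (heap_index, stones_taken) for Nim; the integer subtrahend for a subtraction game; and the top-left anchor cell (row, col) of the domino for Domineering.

ply 1, X at 18 | -2=-1→16; -3=+1→15*; -5=-1→13
ply 2, O at 15 | -2=-1→13*; -3=-1→12; -5=-1→10
ply 3, X at 13 | -2=-1→11; -3=-1→10; -5=+1→8*
ply 4, O at 8 | -2=-1→6*; -3=-1→5; -5=-1→3
ply 5, X at 6 | -2=-1→4; -3=-1→3; -5=+1→1*
ply 6: 1 is terminal -1 (O); from 18 depth 12

PV length from [18]: 5 plies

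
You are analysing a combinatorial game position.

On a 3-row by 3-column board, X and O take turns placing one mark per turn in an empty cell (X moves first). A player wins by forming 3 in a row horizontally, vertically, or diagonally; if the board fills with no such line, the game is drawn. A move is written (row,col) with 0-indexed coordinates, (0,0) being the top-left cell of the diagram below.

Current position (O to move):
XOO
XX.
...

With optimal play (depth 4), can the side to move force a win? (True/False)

[XOO/XX./...] O move#1: (1,2):-1/XOO/XXO/...*, (2,0):-1/XOO/XX./O.., (2,1):-1/XOO/XX./.O., (2,2):-1/XOO/XX./..O
[XOO/XXO/...] X move#2: (2,0):+1/XOO/XXO/X..*, (2,1):-1/XOO/XXO/.X., (2,2):+1/XOO/XXO/..X
[XOO/XXO/X..] end (terminal -1, O#3); searched XOO/XX./... to 4

O winning at [XOO/XX./...]: False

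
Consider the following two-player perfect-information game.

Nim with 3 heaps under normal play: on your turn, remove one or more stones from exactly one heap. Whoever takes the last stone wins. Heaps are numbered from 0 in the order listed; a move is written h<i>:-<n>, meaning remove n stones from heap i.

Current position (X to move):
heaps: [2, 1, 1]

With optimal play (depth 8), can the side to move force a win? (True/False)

ply 1, X at (2,1,1) | h0:-1=-1→(1,1,1); h0:-2=+1→(0,1,1)*; h1:-1=-1→(2,0,1); h2:-1=-1→(2,1,0)
ply 2, O at (0,1,1) | h1:-1=-1→(0,0,1)*; h2:-1=-1→(0,1,0)
ply 3, X at (0,0,1) | h2:-1=+1→(0,0,0)*
ply 4: (0,0,0) is terminal -1 (O); from (2,1,1) depth 8

X winning at [(2,1,1)]: True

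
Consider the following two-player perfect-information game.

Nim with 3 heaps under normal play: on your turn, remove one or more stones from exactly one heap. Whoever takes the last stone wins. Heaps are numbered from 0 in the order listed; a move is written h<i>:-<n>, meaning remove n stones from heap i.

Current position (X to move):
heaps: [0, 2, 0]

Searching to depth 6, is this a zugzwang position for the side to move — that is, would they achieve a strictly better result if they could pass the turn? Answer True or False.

[(0,2,0)] X move#1: h1:-1:-1/(0,1,0), h1:-2:+1/(0,0,0)*
[(0,0,0)] end (terminal -1, O#2); searched (0,2,0) to 6
pass branch (O moves first from the same position):
  | [(0,2,0)] O move#1: h1:-1:-1/(0,1,0), h1:-2:+1/(0,0,0)*
  | [(0,0,0)] end (terminal -1, X#2); searched (0,2,0) to 6
X moving scores +1; X passing scores -1

zugzwang((0,2,0), X) = False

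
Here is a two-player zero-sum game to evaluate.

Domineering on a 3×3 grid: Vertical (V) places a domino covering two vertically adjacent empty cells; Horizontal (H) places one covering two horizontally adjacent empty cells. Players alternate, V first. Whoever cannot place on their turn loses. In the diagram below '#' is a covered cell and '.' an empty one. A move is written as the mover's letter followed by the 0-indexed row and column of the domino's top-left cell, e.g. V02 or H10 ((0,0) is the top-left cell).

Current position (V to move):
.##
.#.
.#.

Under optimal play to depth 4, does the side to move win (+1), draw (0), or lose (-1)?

value(.##/.#./.#., V) = +1

p1 V@[.##/.#./.#.]: V00[###/##./.#.]+1* V10[.##/##./##.]+1 V12[.##/.##/.##]+1
p2 H@[###/##./.#.] terminal -1; root [.##/.#./.#.] d4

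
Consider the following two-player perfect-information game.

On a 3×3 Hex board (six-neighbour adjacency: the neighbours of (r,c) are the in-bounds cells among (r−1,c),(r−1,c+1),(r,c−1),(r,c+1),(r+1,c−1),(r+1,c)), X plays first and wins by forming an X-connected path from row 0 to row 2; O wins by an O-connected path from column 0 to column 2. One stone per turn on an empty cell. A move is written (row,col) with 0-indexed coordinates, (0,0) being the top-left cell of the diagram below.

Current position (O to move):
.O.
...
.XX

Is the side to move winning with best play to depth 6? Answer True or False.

O winning at [.O./.../.XX]: True

p1 O@[.O./.../.XX]: (0,0)[OO./.../.XX]-1 (0,2)[.OO/.../.XX]+1* (1,0)[.O./O../.XX]-1 (1,1)[.O./.O./.XX]+1 (1,2)[.O./..O/.XX]+1 (2,0)[.O./.../OXX]-1
p2 X@[.OO/.../.XX]: (0,0)[XOO/.../.XX]-1* (1,0)[.OO/X../.XX]-1 (1,1)[.OO/.X./.XX]-1 (1,2)[.OO/..X/.XX]-1 (2,0)[.OO/.../XXX]-1
p3 O@[XOO/.../.XX]: (1,0)[XOO/O../.XX]+1* (1,1)[XOO/.O./.XX]+1 (1,2)[XOO/..O/.XX]-1 (2,0)[XOO/.../OXX]+1
p4 X@[XOO/O../.XX] terminal -1; root [.O./.../.XX] d6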